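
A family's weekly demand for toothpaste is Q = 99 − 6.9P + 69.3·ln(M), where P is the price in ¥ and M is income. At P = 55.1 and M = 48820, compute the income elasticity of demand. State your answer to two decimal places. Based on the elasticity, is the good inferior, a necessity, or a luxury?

0.15 (necessity)

At P = 55.1, M = 48820: Q = 466.966.
Holding P constant, ∂Q/∂M = 69.3/M = 0.0014195.
η_M = (∂Q/∂M)·(M/Q) = 0.0014195 × (48820/466.966) = 0.15.
Since 0 < η < 1, this is a necessity.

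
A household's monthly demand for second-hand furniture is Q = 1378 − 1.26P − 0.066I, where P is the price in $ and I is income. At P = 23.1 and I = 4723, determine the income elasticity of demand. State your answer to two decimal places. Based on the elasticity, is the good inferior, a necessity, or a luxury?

At P = 23.1, I = 4723: Q = 1037.176.
Holding P constant, ∂Q/∂I = −0.066.
η_I = (∂Q/∂I)·(I/Q) = -0.066 × (4723/1037.176) = -0.30.
Since η < 0, this is an inferior good.

-0.30 (inferior good)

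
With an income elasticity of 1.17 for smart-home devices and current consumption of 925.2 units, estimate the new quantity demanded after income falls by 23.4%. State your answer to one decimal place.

671.9

%ΔQ ≈ η × %ΔI = 1.17 × (-23.4%) = -27.378%.
New Q ≈ 925.2 × (1 − 0.27378) = 671.9.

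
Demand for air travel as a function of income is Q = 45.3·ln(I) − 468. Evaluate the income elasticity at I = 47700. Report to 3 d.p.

At I = 47700: Q = 20.003.
dQ/dI = 45.3/I = 0.000949686 at this income.
η = (dQ/dI)·(I/Q) = 0.000949686 × (47700/20.003) = 2.265.

2.265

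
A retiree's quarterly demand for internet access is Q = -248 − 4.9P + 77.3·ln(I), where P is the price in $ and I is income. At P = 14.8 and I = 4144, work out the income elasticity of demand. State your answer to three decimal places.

0.239

At P = 14.8, I = 4144: Q = 323.344.
Holding P constant, ∂Q/∂I = 77.3/I = 0.0186535.
η_I = (∂Q/∂I)·(I/Q) = 0.0186535 × (4144/323.344) = 0.239.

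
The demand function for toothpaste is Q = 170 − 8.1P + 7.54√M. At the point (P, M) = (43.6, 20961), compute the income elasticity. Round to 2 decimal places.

0.60

At P = 43.6, M = 20961: Q = 908.475.
Holding P constant, ∂Q/∂M = 7.54/(2√M) = 0.0260397.
η_M = (∂Q/∂M)·(M/Q) = 0.0260397 × (20961/908.475) = 0.60.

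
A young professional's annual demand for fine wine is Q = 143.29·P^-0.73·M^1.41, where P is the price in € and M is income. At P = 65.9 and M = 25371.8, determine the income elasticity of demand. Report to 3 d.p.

For a multiplicative demand Q = A·P^α·M^β, the income elasticity is β everywhere.
Here β = 1.41, so η = 1.410.

1.410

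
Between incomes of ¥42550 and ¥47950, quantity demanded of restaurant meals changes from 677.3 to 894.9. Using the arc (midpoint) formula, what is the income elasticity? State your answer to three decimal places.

ΔQ = 894.9 − 677.3 = 217.6; midpoint Q̄ = (677.3 + 894.9)/2 = 786.1.
ΔI = 47950 − 42550 = 5400; midpoint Ī = (42550 + 47950)/2 = 45250.
η = (ΔQ/Q̄) ÷ (ΔI/Ī) = (217.6/786.1) ÷ (5400/45250) = 2.320.

2.320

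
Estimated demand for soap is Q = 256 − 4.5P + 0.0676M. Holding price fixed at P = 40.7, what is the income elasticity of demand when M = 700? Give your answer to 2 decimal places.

0.39

At P = 40.7, M = 700: Q = 120.170.
Holding P constant, ∂Q/∂M = 0.0676.
η_M = (∂Q/∂M)·(M/Q) = 0.0676 × (700/120.170) = 0.39.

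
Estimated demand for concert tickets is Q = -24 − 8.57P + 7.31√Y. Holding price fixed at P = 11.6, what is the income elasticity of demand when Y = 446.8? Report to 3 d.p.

At P = 11.6, Y = 446.8: Q = 31.104.
Holding P constant, ∂Q/∂Y = 7.31/(2√Y) = 0.172914.
η_Y = (∂Q/∂Y)·(Y/Q) = 0.172914 × (446.8/31.104) = 2.484.

2.484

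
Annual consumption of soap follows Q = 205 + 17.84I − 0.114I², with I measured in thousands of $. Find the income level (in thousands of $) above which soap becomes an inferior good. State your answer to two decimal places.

78.25

dQ/dI = 17.84 − 0.228I.
The good is inferior where dQ/dI < 0. Setting dQ/dI = 0 gives I = 17.84 / 0.228 = 78.25.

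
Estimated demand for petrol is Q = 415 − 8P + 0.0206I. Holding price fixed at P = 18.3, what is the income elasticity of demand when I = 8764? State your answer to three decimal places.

0.402

At P = 18.3, I = 8764: Q = 449.138.
Holding P constant, ∂Q/∂I = 0.0206.
η_I = (∂Q/∂I)·(I/Q) = 0.0206 × (8764/449.138) = 0.402.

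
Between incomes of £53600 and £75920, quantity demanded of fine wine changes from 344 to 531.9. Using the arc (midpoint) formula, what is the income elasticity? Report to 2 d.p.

ΔQ = 531.9 − 344 = 187.9; midpoint Q̄ = (344 + 531.9)/2 = 437.95.
ΔI = 75920 − 53600 = 22320; midpoint Ī = (53600 + 75920)/2 = 64760.
η = (ΔQ/Q̄) ÷ (ΔI/Ī) = (187.9/437.95) ÷ (22320/64760) = 1.24.

1.24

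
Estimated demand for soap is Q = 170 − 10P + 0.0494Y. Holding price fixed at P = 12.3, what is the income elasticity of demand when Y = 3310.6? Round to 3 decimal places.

At P = 12.3, Y = 3310.6: Q = 210.544.
Holding P constant, ∂Q/∂Y = 0.0494.
η_Y = (∂Q/∂Y)·(Y/Q) = 0.0494 × (3310.6/210.544) = 0.777.

0.777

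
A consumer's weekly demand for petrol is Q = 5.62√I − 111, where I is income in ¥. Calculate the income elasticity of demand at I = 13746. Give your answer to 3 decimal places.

0.601

At I = 13746: Q = 547.908.
dQ/dI = 5.62/(2√I) = 0.0239672 at this income.
η = (dQ/dI)·(I/Q) = 0.0239672 × (13746/547.908) = 0.601.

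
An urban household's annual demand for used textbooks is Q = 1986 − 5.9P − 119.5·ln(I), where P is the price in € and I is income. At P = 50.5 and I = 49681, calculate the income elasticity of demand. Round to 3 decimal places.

At P = 50.5, I = 49681: Q = 395.851.
Holding P constant, ∂Q/∂I = -119.5/I = -0.00240535.
η_I = (∂Q/∂I)·(I/Q) = -0.00240535 × (49681/395.851) = -0.302.

-0.302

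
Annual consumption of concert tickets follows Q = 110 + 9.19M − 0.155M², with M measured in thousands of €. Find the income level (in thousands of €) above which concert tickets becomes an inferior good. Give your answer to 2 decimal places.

dQ/dM = 9.19 − 0.31M.
The good is inferior where dQ/dM < 0. Setting dQ/dM = 0 gives M = 9.19 / 0.31 = 29.65.

29.65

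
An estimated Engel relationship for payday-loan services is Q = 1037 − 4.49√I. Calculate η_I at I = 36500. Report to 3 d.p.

-2.394

At I = 36500: Q = 179.187.
dQ/dI = -4.49/(2√I) = -0.0117509 at this income.
η = (dQ/dI)·(I/Q) = -0.0117509 × (36500/179.187) = -2.394.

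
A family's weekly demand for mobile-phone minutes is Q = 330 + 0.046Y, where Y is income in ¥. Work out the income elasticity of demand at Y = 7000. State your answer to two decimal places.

0.49

At Y = 7000: Q = 652.000.
dQ/dY = 0.046.
η = (dQ/dY)·(Y/Q) = 0.046 × (7000/652.000) = 0.49.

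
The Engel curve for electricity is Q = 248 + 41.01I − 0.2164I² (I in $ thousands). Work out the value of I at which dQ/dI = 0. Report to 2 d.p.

dQ/dI = 41.01 − 0.4328I.
The good is inferior where dQ/dI < 0. Setting dQ/dI = 0 gives I = 41.01 / 0.4328 = 94.76.

94.76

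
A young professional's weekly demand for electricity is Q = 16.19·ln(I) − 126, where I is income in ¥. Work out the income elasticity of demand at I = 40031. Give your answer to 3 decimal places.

At I = 40031: Q = 45.572.
dQ/dI = 16.19/I = 0.000404437 at this income.
η = (dQ/dI)·(I/Q) = 0.000404437 × (40031/45.572) = 0.355.

0.355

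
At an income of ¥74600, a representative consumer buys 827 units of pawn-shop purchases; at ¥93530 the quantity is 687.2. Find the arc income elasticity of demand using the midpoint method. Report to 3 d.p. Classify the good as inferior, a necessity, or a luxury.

-0.820 (inferior good)

ΔQ = 687.2 − 827 = -139.8; midpoint Q̄ = (827 + 687.2)/2 = 757.1.
ΔI = 93530 − 74600 = 18930; midpoint Ī = (74600 + 93530)/2 = 84065.
η = (ΔQ/Q̄) ÷ (ΔI/Ī) = (-139.8/757.1) ÷ (18930/84065) = -0.820.
η < 0 ⇒ inferior good.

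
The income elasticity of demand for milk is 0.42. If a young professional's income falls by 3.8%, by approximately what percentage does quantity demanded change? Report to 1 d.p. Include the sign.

-1.6%

%ΔQ ≈ η × %ΔI = 0.42 × (-3.8%) = -1.6%.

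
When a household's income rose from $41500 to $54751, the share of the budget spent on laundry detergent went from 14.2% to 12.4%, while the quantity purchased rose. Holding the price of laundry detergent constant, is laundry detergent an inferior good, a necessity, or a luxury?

necessity

Quantity rises but the budget share falls as income rises, so 0 < η < 1.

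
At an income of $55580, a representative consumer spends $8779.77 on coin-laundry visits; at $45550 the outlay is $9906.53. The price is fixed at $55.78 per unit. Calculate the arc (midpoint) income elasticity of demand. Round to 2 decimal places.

With a constant price, Q₁ = 8779.77/55.78 = 157.400 and Q₂ = 9906.53/55.78 = 177.600 (equivalently, work directly with expenditure since P cancels).
Midpoint %ΔQ = (9906.53 − 8779.77)/9343.15 = 0.12060; midpoint %ΔI = (45550 − 55580)/50565 = -0.19836.
η = 0.12060 / -0.19836 = -0.61.

-0.61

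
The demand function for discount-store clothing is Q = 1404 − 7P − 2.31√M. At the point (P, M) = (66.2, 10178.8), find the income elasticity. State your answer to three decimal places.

At P = 66.2, M = 10178.8: Q = 707.544.
Holding P constant, ∂Q/∂M = -2.31/(2√M) = -0.0114481.
η_M = (∂Q/∂M)·(M/Q) = -0.0114481 × (10178.8/707.544) = -0.165.

-0.165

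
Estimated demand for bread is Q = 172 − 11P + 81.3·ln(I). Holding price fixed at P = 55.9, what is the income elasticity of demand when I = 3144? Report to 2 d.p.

0.38

At P = 55.9, I = 3144: Q = 211.829.
Holding P constant, ∂Q/∂I = 81.3/I = 0.0258588.
η_I = (∂Q/∂I)·(I/Q) = 0.0258588 × (3144/211.829) = 0.38.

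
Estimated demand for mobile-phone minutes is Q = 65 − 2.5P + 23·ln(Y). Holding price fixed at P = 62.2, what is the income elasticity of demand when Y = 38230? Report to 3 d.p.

At P = 62.2, Y = 38230: Q = 152.182.
Holding P constant, ∂Q/∂Y = 23/Y = 0.000601622.
η_Y = (∂Q/∂Y)·(Y/Q) = 0.000601622 × (38230/152.182) = 0.151.

0.151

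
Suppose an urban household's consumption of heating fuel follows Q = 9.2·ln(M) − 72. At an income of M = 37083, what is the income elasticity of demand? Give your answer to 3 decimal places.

0.371

At M = 37083: Q = 24.792.
dQ/dM = 9.2/M = 0.000248092 at this income.
η = (dQ/dM)·(M/Q) = 0.000248092 × (37083/24.792) = 0.371.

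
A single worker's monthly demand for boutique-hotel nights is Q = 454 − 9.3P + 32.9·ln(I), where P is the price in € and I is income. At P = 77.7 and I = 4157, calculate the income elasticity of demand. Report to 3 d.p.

At P = 77.7, I = 4157: Q = 5.531.
Holding P constant, ∂Q/∂I = 32.9/I = 0.00791436.
η_I = (∂Q/∂I)·(I/Q) = 0.00791436 × (4157/5.531) = 5.948.

5.948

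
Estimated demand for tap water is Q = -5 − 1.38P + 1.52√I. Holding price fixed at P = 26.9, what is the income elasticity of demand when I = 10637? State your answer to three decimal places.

0.684

At P = 26.9, I = 10637: Q = 114.644.
Holding P constant, ∂Q/∂I = 1.52/(2√I) = 0.00736892.
η_I = (∂Q/∂I)·(I/Q) = 0.00736892 × (10637/114.644) = 0.684.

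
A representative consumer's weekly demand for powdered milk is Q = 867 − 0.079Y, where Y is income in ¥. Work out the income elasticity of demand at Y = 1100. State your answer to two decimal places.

At Y = 1100: Q = 780.100.
dQ/dY = −0.079.
η = (dQ/dY)·(Y/Q) = -0.079 × (1100/780.100) = -0.11.

-0.11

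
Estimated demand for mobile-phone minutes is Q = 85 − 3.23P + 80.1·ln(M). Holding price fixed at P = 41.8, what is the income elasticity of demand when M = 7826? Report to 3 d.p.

At P = 41.8, M = 7826: Q = 668.099.
Holding P constant, ∂Q/∂M = 80.1/M = 0.0102351.
η_M = (∂Q/∂M)·(M/Q) = 0.0102351 × (7826/668.099) = 0.120.

0.120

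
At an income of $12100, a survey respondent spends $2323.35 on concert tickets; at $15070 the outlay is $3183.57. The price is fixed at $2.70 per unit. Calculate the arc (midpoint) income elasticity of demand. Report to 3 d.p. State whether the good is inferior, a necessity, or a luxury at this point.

With a constant price, Q₁ = 2323.35/2.70 = 860.500 and Q₂ = 3183.57/2.70 = 1179.100 (equivalently, work directly with expenditure since P cancels).
Midpoint %ΔQ = (3183.57 − 2323.35)/2753.46 = 0.31241; midpoint %ΔI = (15070 − 12100)/13585 = 0.21862.
η = 0.31241 / 0.21862 = 1.429.
η > 1 ⇒ luxury.

1.429 (luxury)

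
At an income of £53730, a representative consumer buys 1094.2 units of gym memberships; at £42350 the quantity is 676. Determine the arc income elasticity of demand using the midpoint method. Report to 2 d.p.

ΔQ = 676 − 1094.2 = -418.2; midpoint Q̄ = (1094.2 + 676)/2 = 885.1.
ΔI = 42350 − 53730 = -11380; midpoint Ī = (53730 + 42350)/2 = 48040.
η = (ΔQ/Q̄) ÷ (ΔI/Ī) = (-418.2/885.1) ÷ (-11380/48040) = 1.99.

1.99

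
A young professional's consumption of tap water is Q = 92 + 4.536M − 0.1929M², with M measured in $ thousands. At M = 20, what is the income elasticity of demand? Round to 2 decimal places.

At M = 20: Q = 105.5600.
dQ/dM = 4.536 − 0.3858M = -3.18000.
η = (dQ/dM)·(M/Q) = -3.18000 × (20/105.5600) = -0.60.

-0.60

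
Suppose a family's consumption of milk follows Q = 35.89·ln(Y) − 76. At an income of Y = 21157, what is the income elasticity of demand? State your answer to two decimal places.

At Y = 21157: Q = 281.455.
dQ/dY = 35.89/Y = 0.00169637 at this income.
η = (dQ/dY)·(Y/Q) = 0.00169637 × (21157/281.455) = 0.13.

0.13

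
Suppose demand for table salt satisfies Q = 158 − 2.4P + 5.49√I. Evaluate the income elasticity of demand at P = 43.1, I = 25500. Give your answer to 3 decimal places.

0.471

At P = 43.1, I = 25500: Q = 931.243.
Holding P constant, ∂Q/∂I = 5.49/(2√I) = 0.0171899.
η_I = (∂Q/∂I)·(I/Q) = 0.0171899 × (25500/931.243) = 0.471.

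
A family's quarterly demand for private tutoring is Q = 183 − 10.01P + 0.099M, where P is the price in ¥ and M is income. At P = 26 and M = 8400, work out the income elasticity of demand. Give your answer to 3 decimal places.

At P = 26, M = 8400: Q = 754.340.
Holding P constant, ∂Q/∂M = 0.099.
η_M = (∂Q/∂M)·(M/Q) = 0.099 × (8400/754.340) = 1.102.

1.102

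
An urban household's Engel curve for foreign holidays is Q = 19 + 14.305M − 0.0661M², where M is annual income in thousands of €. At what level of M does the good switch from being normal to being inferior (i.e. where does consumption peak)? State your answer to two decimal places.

108.21

dQ/dM = 14.305 − 0.1322M.
The good is inferior where dQ/dM < 0. Setting dQ/dM = 0 gives M = 14.305 / 0.1322 = 108.21.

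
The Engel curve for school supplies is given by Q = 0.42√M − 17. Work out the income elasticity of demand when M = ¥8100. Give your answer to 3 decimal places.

At M = 8100: Q = 20.800.
dQ/dM = 0.42/(2√M) = 0.00233333 at this income.
η = (dQ/dM)·(M/Q) = 0.00233333 × (8100/20.800) = 0.909.

0.909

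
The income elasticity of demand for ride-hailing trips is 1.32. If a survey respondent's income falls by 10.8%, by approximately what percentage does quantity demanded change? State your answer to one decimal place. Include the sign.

-14.3%

%ΔQ ≈ η × %ΔI = 1.32 × (-10.8%) = -14.3%.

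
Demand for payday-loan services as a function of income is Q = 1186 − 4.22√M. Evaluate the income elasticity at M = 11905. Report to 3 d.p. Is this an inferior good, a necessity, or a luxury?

-0.317 (inferior good)

At M = 11905: Q = 725.556.
dQ/dM = -4.22/(2√M) = -0.0193383 at this income.
η = (dQ/dM)·(M/Q) = -0.0193383 × (11905/725.556) = -0.317.
Since η < 0, the good is an inferior good.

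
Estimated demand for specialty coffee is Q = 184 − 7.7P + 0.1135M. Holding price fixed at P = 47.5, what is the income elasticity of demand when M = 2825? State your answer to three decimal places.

2.309

At P = 47.5, M = 2825: Q = 138.888.
Holding P constant, ∂Q/∂M = 0.1135.
η_M = (∂Q/∂M)·(M/Q) = 0.1135 × (2825/138.888) = 2.309.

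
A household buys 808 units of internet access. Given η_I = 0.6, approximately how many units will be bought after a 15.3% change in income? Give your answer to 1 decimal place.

%ΔQ ≈ η × %ΔI = 0.6 × 15.3% = 9.18%.
New Q ≈ 808 × (1 + 0.0918) = 882.2.

882.2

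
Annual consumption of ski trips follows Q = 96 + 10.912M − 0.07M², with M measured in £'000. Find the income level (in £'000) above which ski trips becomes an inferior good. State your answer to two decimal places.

dQ/dM = 10.912 − 0.14M.
The good is inferior where dQ/dM < 0. Setting dQ/dM = 0 gives M = 10.912 / 0.14 = 77.94.

77.94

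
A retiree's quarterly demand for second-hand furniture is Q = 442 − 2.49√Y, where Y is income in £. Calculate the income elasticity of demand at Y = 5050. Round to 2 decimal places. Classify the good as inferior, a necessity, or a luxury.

-0.33 (inferior good)

At Y = 5050: Q = 265.052.
dQ/dY = -2.49/(2√Y) = -0.0175196 at this income.
η = (dQ/dY)·(Y/Q) = -0.0175196 × (5050/265.052) = -0.33.
Since η < 0, the good is an inferior good.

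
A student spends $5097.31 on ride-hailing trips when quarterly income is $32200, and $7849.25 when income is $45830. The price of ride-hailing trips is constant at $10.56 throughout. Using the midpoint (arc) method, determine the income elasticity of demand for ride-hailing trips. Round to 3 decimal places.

With a constant price, Q₁ = 5097.31/10.56 = 482.700 and Q₂ = 7849.25/10.56 = 743.300 (equivalently, work directly with expenditure since P cancels).
Midpoint %ΔQ = (7849.25 − 5097.31)/6473.28 = 0.42512; midpoint %ΔI = (45830 − 32200)/39015 = 0.34935.
η = 0.42512 / 0.34935 = 1.217.

1.217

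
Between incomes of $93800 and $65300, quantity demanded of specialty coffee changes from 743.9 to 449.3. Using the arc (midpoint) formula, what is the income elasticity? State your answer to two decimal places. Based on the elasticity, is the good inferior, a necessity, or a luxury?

ΔQ = 449.3 − 743.9 = -294.6; midpoint Q̄ = (743.9 + 449.3)/2 = 596.6.
ΔI = 65300 − 93800 = -28500; midpoint Ī = (93800 + 65300)/2 = 79550.
η = (ΔQ/Q̄) ÷ (ΔI/Ī) = (-294.6/596.6) ÷ (-28500/79550) = 1.38.
η > 1 ⇒ luxury.

1.38 (luxury)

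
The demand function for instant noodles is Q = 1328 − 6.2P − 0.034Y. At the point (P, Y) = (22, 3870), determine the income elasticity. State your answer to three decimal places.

-0.124

At P = 22, Y = 3870: Q = 1060.020.
Holding P constant, ∂Q/∂Y = −0.034.
η_Y = (∂Q/∂Y)·(Y/Q) = -0.034 × (3870/1060.020) = -0.124.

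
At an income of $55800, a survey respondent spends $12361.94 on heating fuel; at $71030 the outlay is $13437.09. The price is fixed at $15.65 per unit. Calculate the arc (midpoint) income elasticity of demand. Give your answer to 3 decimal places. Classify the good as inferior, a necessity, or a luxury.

With a constant price, Q₁ = 12361.94/15.65 = 789.900 and Q₂ = 13437.09/15.65 = 858.600 (equivalently, work directly with expenditure since P cancels).
Midpoint %ΔQ = (13437.09 − 12361.94)/12899.52 = 0.08335; midpoint %ΔI = (71030 − 55800)/63415 = 0.24016.
η = 0.08335 / 0.24016 = 0.347.
0 < η < 1 ⇒ necessity.

0.347 (necessity)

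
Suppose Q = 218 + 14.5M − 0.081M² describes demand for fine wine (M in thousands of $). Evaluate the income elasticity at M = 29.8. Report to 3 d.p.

0.499

At M = 29.8: Q = 578.1688.
dQ/dM = 14.5 − 0.162M = 9.67240.
η = (dQ/dM)·(M/Q) = 9.67240 × (29.8/578.1688) = 0.499.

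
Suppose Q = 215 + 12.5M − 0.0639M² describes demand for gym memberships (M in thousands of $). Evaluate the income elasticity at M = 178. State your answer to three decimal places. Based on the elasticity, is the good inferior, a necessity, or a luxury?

At M = 178: Q = 415.3924.
dQ/dM = 12.5 − 0.1278M = -10.24840.
η = (dQ/dM)·(M/Q) = -10.24840 × (178/415.3924) = -4.392.
η < 0 ⇒ inferior good.

-4.392 (inferior good)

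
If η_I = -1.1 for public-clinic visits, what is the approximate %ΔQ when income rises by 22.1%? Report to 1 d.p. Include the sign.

%ΔQ ≈ η × %ΔI = -1.1 × 22.1% = -24.3%.

-24.3%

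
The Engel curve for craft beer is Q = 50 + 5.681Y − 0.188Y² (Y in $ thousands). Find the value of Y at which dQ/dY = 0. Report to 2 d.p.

15.11

dQ/dY = 5.681 − 0.376Y.
The good is inferior where dQ/dY < 0. Setting dQ/dY = 0 gives Y = 5.681 / 0.376 = 15.11.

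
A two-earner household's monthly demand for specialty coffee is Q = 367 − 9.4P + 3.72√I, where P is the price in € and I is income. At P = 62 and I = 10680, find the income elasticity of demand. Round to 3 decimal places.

1.140

At P = 62, I = 10680: Q = 168.640.
Holding P constant, ∂Q/∂I = 3.72/(2√I) = 0.0179981.
η_I = (∂Q/∂I)·(I/Q) = 0.0179981 × (10680/168.640) = 1.140.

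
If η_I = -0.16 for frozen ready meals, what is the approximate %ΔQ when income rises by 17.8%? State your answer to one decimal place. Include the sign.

%ΔQ ≈ η × %ΔI = -0.16 × 17.8% = -2.8%.

-2.8%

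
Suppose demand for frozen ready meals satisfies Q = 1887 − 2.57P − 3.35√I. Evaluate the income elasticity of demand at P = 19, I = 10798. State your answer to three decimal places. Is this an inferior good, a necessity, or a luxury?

At P = 19, I = 10798: Q = 1490.060.
Holding P constant, ∂Q/∂I = -3.35/(2√I) = -0.0161192.
η_I = (∂Q/∂I)·(I/Q) = -0.0161192 × (10798/1490.060) = -0.117.
Since η < 0, this is an inferior good.

-0.117 (inferior good)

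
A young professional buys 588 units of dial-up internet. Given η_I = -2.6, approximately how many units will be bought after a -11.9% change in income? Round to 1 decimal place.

769.9

%ΔQ ≈ η × %ΔI = -2.6 × (-11.9%) = 30.94%.
New Q ≈ 588 × (1 + 0.3094) = 769.9.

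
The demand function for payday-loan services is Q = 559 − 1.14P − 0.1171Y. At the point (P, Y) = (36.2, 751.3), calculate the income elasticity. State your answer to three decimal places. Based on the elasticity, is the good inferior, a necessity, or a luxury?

-0.205 (inferior good)

At P = 36.2, Y = 751.3: Q = 429.755.
Holding P constant, ∂Q/∂Y = −0.1171.
η_Y = (∂Q/∂Y)·(Y/Q) = -0.1171 × (751.3/429.755) = -0.205.
Since η < 0, this is an inferior good.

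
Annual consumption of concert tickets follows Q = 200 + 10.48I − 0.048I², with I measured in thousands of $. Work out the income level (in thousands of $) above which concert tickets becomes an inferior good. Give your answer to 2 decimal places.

dQ/dI = 10.48 − 0.096I.
The good is inferior where dQ/dI < 0. Setting dQ/dI = 0 gives I = 10.48 / 0.096 = 109.17.

109.17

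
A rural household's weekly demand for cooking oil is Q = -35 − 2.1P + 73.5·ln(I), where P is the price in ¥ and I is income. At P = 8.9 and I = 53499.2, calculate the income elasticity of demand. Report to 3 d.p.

0.098

At P = 8.9, I = 53499.2: Q = 746.536.
Holding P constant, ∂Q/∂I = 73.5/I = 0.00137385.
η_I = (∂Q/∂I)·(I/Q) = 0.00137385 × (53499.2/746.536) = 0.098.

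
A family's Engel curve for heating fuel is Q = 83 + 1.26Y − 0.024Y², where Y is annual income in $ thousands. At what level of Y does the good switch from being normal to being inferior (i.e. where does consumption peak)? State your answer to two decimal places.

dQ/dY = 1.26 − 0.048Y.
The good is inferior where dQ/dY < 0. Setting dQ/dY = 0 gives Y = 1.26 / 0.048 = 26.25.

26.25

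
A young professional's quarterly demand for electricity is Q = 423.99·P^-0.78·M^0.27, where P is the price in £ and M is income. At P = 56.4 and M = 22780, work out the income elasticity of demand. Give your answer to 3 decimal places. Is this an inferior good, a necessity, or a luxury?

For a multiplicative demand Q = A·P^α·M^β, the income elasticity is β everywhere.
Here β = 0.27, so η = 0.270.
Since 0 < η < 1, this is a necessity.

0.270 (necessity)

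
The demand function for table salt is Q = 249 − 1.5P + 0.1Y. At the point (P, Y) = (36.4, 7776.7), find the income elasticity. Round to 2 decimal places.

At P = 36.4, Y = 7776.7: Q = 972.070.
Holding P constant, ∂Q/∂Y = 0.1.
η_Y = (∂Q/∂Y)·(Y/Q) = 0.1 × (7776.7/972.070) = 0.80.

0.80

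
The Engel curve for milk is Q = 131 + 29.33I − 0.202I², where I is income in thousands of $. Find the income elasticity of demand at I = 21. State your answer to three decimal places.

At I = 21: Q = 657.8480.
dQ/dI = 29.33 − 0.404I = 20.84600.
η = (dQ/dI)·(I/Q) = 20.84600 × (21/657.8480) = 0.665.

0.665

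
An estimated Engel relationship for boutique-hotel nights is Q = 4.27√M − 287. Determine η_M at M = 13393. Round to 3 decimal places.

1.193

At M = 13393: Q = 207.159.
dQ/dM = 4.27/(2√M) = 0.0184484 at this income.
η = (dQ/dM)·(M/Q) = 0.0184484 × (13393/207.159) = 1.193.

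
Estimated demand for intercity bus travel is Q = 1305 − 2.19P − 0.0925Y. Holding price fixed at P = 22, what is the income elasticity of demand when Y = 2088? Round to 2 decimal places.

-0.18

At P = 22, Y = 2088: Q = 1063.680.
Holding P constant, ∂Q/∂Y = −0.0925.
η_Y = (∂Q/∂Y)·(Y/Q) = -0.0925 × (2088/1063.680) = -0.18.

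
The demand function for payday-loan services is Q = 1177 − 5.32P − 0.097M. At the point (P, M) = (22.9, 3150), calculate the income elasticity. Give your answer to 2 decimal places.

-0.41

At P = 22.9, M = 3150: Q = 749.622.
Holding P constant, ∂Q/∂M = −0.097.
η_M = (∂Q/∂M)·(M/Q) = -0.097 × (3150/749.622) = -0.41.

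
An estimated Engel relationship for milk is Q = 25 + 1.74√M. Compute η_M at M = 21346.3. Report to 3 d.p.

0.455

At M = 21346.3: Q = 279.220.
dQ/dM = 1.74/(2√M) = 0.00595467 at this income.
η = (dQ/dM)·(M/Q) = 0.00595467 × (21346.3/279.220) = 0.455.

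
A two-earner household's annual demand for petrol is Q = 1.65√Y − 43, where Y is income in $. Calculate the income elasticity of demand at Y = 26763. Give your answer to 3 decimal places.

At Y = 26763: Q = 226.930.
dQ/dY = 1.65/(2√Y) = 0.00504297 at this income.
η = (dQ/dY)·(Y/Q) = 0.00504297 × (26763/226.930) = 0.595.

0.595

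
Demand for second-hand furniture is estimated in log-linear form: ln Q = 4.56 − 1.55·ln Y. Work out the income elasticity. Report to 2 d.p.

In a log-linear demand, the coefficient on ln Y is the income elasticity.
So η = -1.55.

-1.55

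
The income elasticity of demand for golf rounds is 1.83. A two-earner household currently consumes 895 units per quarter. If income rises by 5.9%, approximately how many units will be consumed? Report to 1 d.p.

%ΔQ ≈ η × %ΔI = 1.83 × 5.9% = 10.797%.
New Q ≈ 895 × (1 + 0.10797) = 991.6.

991.6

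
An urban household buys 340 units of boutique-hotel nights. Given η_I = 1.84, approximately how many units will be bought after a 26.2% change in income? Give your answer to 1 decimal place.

%ΔQ ≈ η × %ΔI = 1.84 × 26.2% = 48.208%.
New Q ≈ 340 × (1 + 0.48208) = 503.9.

503.9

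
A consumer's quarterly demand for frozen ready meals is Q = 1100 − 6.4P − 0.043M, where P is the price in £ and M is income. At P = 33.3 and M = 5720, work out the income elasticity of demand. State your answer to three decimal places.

At P = 33.3, M = 5720: Q = 640.920.
Holding P constant, ∂Q/∂M = −0.043.
η_M = (∂Q/∂M)·(M/Q) = -0.043 × (5720/640.920) = -0.384.

-0.384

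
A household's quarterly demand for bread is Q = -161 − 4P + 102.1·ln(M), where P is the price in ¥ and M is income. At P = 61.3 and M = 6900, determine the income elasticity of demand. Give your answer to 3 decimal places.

At P = 61.3, M = 6900: Q = 496.290.
Holding P constant, ∂Q/∂M = 102.1/M = 0.0147971.
η_M = (∂Q/∂M)·(M/Q) = 0.0147971 × (6900/496.290) = 0.206.

0.206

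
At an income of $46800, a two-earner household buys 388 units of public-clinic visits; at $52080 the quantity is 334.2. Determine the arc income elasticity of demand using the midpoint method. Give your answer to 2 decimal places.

ΔQ = 334.2 − 388 = -53.8; midpoint Q̄ = (388 + 334.2)/2 = 361.1.
ΔI = 52080 − 46800 = 5280; midpoint Ī = (46800 + 52080)/2 = 49440.
η = (ΔQ/Q̄) ÷ (ΔI/Ī) = (-53.8/361.1) ÷ (5280/49440) = -1.40.

-1.40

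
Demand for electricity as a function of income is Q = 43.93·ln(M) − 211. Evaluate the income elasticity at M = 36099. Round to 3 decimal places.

At M = 36099: Q = 250.002.
dQ/dM = 43.93/M = 0.00121693 at this income.
η = (dQ/dM)·(M/Q) = 0.00121693 × (36099/250.002) = 0.176.

0.176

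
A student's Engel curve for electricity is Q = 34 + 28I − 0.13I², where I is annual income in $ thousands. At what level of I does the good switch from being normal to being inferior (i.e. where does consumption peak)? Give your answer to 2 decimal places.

107.69

dQ/dI = 28 − 0.26I.
The good is inferior where dQ/dI < 0. Setting dQ/dI = 0 gives I = 28 / 0.26 = 107.69.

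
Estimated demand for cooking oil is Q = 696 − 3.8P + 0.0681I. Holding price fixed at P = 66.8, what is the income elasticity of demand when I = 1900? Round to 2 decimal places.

At P = 66.8, I = 1900: Q = 571.550.
Holding P constant, ∂Q/∂I = 0.0681.
η_I = (∂Q/∂I)·(I/Q) = 0.0681 × (1900/571.550) = 0.23.

0.23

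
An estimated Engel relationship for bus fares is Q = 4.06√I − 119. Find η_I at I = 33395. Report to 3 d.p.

0.596

At I = 33395: Q = 622.937.
dQ/dI = 4.06/(2√I) = 0.0111085 at this income.
η = (dQ/dI)·(I/Q) = 0.0111085 × (33395/622.937) = 0.596.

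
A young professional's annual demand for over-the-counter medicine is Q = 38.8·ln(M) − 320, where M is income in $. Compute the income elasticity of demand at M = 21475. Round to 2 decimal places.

At M = 21475: Q = 67.016.
dQ/dM = 38.8/M = 0.00180675 at this income.
η = (dQ/dM)·(M/Q) = 0.00180675 × (21475/67.016) = 0.58.

0.58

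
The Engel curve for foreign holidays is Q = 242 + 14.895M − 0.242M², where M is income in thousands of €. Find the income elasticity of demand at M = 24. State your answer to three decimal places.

0.171

At M = 24: Q = 460.0880.
dQ/dM = 14.895 − 0.484M = 3.27900.
η = (dQ/dM)·(M/Q) = 3.27900 × (24/460.0880) = 0.171.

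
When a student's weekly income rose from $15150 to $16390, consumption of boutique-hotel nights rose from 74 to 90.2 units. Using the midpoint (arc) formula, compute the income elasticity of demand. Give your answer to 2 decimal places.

ΔQ = 90.2 − 74 = 16.2; midpoint Q̄ = (74 + 90.2)/2 = 82.1.
ΔI = 16390 − 15150 = 1240; midpoint Ī = (15150 + 16390)/2 = 15770.
η = (ΔQ/Q̄) ÷ (ΔI/Ī) = (16.2/82.1) ÷ (1240/15770) = 2.51.

2.51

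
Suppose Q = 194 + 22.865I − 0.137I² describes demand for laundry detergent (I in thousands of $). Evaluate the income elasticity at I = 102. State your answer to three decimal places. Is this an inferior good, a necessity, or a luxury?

At I = 102: Q = 1100.8820.
dQ/dI = 22.865 − 0.274I = -5.08300.
η = (dQ/dI)·(I/Q) = -5.08300 × (102/1100.8820) = -0.471.
η < 0 ⇒ inferior good.

-0.471 (inferior good)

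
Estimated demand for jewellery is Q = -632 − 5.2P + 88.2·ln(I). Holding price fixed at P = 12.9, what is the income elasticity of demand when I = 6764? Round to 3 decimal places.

At P = 12.9, I = 6764: Q = 78.788.
Holding P constant, ∂Q/∂I = 88.2/I = 0.0130396.
η_I = (∂Q/∂I)·(I/Q) = 0.0130396 × (6764/78.788) = 1.119.

1.119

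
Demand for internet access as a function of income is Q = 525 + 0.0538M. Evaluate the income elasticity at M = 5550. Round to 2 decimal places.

At M = 5550: Q = 823.590.
dQ/dM = 0.0538.
η = (dQ/dM)·(M/Q) = 0.0538 × (5550/823.590) = 0.36.

0.36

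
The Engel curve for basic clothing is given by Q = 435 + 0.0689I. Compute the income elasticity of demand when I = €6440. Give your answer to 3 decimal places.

At I = 6440: Q = 878.716.
dQ/dI = 0.0689.
η = (dQ/dI)·(I/Q) = 0.0689 × (6440/878.716) = 0.505.

0.505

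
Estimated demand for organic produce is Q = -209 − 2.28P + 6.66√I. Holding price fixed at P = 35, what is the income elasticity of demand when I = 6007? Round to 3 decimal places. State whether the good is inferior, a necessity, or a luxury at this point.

1.135 (luxury)

At P = 35, I = 6007: Q = 227.382.
Holding P constant, ∂Q/∂I = 6.66/(2√I) = 0.0429651.
η_I = (∂Q/∂I)·(I/Q) = 0.0429651 × (6007/227.382) = 1.135.
Since η > 1, this is a luxury.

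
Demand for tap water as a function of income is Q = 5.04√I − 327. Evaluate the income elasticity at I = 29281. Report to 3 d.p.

At I = 29281: Q = 535.429.
dQ/dI = 5.04/(2√I) = 0.0147268 at this income.
η = (dQ/dI)·(I/Q) = 0.0147268 × (29281/535.429) = 0.805.

0.805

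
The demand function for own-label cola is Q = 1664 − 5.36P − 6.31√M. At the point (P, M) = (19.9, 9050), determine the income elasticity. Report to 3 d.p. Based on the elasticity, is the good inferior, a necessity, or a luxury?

-0.314 (inferior good)

At P = 19.9, M = 9050: Q = 957.056.
Holding P constant, ∂Q/∂M = -6.31/(2√M) = -0.0331646.
η_M = (∂Q/∂M)·(M/Q) = -0.0331646 × (9050/957.056) = -0.314.
Since η < 0, this is an inferior good.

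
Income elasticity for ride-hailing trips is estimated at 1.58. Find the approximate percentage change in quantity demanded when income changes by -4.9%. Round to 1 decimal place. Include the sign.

%ΔQ ≈ η × %ΔI = 1.58 × (-4.9%) = -7.7%.

-7.7%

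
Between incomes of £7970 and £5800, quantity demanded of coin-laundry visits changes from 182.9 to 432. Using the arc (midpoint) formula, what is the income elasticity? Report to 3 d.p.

-2.571

ΔQ = 432 − 182.9 = 249.1; midpoint Q̄ = (182.9 + 432)/2 = 307.45.
ΔI = 5800 − 7970 = -2170; midpoint Ī = (7970 + 5800)/2 = 6885.
η = (ΔQ/Q̄) ÷ (ΔI/Ī) = (249.1/307.45) ÷ (-2170/6885) = -2.571.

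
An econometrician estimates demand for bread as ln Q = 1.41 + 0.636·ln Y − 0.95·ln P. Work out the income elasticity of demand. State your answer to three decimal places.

0.636

In a log-linear demand, the coefficient on ln Y is the income elasticity.
So η = 0.636.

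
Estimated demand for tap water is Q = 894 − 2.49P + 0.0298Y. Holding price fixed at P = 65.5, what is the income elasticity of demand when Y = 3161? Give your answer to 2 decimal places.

At P = 65.5, Y = 3161: Q = 825.103.
Holding P constant, ∂Q/∂Y = 0.0298.
η_Y = (∂Q/∂Y)·(Y/Q) = 0.0298 × (3161/825.103) = 0.11.

0.11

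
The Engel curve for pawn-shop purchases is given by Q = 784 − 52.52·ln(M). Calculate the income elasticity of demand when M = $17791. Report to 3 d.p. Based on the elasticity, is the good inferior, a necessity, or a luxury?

At M = 17791: Q = 270.016.
dQ/dM = -52.52/M = -0.00295205 at this income.
η = (dQ/dM)·(M/Q) = -0.00295205 × (17791/270.016) = -0.195.
Since η < 0, the good is an inferior good.

-0.195 (inferior good)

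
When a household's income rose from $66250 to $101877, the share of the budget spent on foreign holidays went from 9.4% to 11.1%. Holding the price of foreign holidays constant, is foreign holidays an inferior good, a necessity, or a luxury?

The budget share rises as income rises, so η > 1.

luxury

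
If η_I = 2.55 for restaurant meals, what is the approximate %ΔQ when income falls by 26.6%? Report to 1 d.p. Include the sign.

-67.8%

%ΔQ ≈ η × %ΔI = 2.55 × (-26.6%) = -67.8%.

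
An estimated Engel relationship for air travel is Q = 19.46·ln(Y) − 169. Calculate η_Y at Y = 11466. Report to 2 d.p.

1.51

At Y = 11466: Q = 12.895.
dQ/dY = 19.46/Y = 0.00169719 at this income.
η = (dQ/dY)·(Y/Q) = 0.00169719 × (11466/12.895) = 1.51.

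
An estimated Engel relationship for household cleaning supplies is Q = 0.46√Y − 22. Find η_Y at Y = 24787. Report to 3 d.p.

0.718

At Y = 24787: Q = 50.422.
dQ/dY = 0.46/(2√Y) = 0.00146088 at this income.
η = (dQ/dY)·(Y/Q) = 0.00146088 × (24787/50.422) = 0.718.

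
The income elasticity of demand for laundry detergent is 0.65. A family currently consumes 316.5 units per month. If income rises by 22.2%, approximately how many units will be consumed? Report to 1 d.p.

362.2

%ΔQ ≈ η × %ΔI = 0.65 × 22.2% = 14.43%.
New Q ≈ 316.5 × (1 + 0.1443) = 362.2.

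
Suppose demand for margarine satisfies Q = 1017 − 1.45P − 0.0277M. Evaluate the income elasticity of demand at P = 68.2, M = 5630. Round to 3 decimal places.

-0.205

At P = 68.2, M = 5630: Q = 762.159.
Holding P constant, ∂Q/∂M = −0.0277.
η_M = (∂Q/∂M)·(M/Q) = -0.0277 × (5630/762.159) = -0.205.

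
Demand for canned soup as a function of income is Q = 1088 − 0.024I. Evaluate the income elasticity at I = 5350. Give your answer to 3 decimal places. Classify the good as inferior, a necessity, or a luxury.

At I = 5350: Q = 959.600.
dQ/dI = −0.024.
η = (dQ/dI)·(I/Q) = -0.024 × (5350/959.600) = -0.134.
Since η < 0, the good is an inferior good.

-0.134 (inferior good)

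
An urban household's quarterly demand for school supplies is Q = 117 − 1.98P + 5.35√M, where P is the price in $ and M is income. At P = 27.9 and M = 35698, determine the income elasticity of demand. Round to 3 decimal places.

At P = 27.9, M = 35698: Q = 1072.582.
Holding P constant, ∂Q/∂M = 5.35/(2√M) = 0.014158.
η_M = (∂Q/∂M)·(M/Q) = 0.014158 × (35698/1072.582) = 0.471.

0.471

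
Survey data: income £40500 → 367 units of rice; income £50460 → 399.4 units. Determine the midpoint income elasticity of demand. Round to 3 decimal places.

ΔQ = 399.4 − 367 = 32.4; midpoint Q̄ = (367 + 399.4)/2 = 383.2.
ΔI = 50460 − 40500 = 9960; midpoint Ī = (40500 + 50460)/2 = 45480.
η = (ΔQ/Q̄) ÷ (ΔI/Ī) = (32.4/383.2) ÷ (9960/45480) = 0.386.

0.386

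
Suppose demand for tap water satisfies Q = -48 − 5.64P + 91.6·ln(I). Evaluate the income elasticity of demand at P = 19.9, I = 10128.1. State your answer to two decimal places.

0.13

At P = 19.9, I = 10128.1: Q = 684.597.
Holding P constant, ∂Q/∂I = 91.6/I = 0.00904414.
η_I = (∂Q/∂I)·(I/Q) = 0.00904414 × (10128.1/684.597) = 0.13.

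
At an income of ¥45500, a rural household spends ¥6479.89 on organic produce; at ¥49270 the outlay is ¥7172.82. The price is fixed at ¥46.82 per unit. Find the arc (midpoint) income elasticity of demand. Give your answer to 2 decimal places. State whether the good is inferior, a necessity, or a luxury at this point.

With a constant price, Q₁ = 6479.89/46.82 = 138.400 and Q₂ = 7172.82/46.82 = 153.200 (equivalently, work directly with expenditure since P cancels).
Midpoint %ΔQ = (7172.82 − 6479.89)/6826.36 = 0.10151; midpoint %ΔI = (49270 − 45500)/47385 = 0.07956.
η = 0.10151 / 0.07956 = 1.28.
η > 1 ⇒ luxury.

1.28 (luxury)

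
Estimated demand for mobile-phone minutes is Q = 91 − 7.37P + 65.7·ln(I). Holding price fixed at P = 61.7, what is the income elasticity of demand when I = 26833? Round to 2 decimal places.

At P = 61.7, I = 26833: Q = 306.239.
Holding P constant, ∂Q/∂I = 65.7/I = 0.00244848.
η_I = (∂Q/∂I)·(I/Q) = 0.00244848 × (26833/306.239) = 0.21.

0.21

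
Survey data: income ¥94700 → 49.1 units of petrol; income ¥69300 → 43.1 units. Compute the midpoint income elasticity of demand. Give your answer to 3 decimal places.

0.420

ΔQ = 43.1 − 49.1 = -6; midpoint Q̄ = (49.1 + 43.1)/2 = 46.1.
ΔI = 69300 − 94700 = -25400; midpoint Ī = (94700 + 69300)/2 = 82000.
η = (ΔQ/Q̄) ÷ (ΔI/Ī) = (-6/46.1) ÷ (-25400/82000) = 0.420.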